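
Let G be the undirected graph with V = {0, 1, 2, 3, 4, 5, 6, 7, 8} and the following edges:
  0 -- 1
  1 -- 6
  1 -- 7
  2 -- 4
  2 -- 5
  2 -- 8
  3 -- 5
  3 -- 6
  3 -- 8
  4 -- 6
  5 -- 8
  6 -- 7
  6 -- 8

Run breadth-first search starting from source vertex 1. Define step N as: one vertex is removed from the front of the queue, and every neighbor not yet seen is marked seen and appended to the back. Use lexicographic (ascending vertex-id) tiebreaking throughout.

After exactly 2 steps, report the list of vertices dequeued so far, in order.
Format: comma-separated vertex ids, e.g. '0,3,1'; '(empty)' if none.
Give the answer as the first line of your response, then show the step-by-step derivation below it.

1,0

step 1: dequeue 1; queue=[0,6,7]; order=1
step 2: dequeue 0; queue=[6,7]; order=1,0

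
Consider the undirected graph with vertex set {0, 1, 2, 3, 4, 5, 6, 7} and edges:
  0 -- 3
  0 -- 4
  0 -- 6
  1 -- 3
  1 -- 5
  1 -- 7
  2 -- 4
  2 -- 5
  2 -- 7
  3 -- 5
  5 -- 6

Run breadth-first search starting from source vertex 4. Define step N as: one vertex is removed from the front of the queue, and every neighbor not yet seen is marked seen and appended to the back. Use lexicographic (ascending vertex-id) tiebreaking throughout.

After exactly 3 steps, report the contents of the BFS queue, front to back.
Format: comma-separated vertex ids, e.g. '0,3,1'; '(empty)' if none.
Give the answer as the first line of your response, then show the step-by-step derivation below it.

3,6,5,7

step 1: dequeue 4; queue=[0,2]; order=4
step 2: dequeue 0; queue=[2,3,6]; order=4,0
step 3: dequeue 2; queue=[3,6,5,7]; order=4,0,2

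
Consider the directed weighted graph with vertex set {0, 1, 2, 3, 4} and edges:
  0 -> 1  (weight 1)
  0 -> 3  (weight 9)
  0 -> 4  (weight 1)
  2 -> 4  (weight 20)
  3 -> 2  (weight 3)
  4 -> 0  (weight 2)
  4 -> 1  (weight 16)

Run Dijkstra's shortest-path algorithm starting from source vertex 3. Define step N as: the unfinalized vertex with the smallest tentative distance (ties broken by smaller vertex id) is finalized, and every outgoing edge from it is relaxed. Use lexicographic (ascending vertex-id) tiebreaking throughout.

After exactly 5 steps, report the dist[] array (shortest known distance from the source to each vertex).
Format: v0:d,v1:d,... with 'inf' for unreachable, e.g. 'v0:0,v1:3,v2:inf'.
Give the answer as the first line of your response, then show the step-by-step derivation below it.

v0:25,v1:26,v2:3,v3:0,v4:23

step 1: dist = v0:inf,v1:inf,v2:3,v3:0,v4:inf
step 2: dist = v0:inf,v1:inf,v2:3,v3:0,v4:23
step 3: dist = v0:25,v1:39,v2:3,v3:0,v4:23
step 4: dist = v0:25,v1:26,v2:3,v3:0,v4:23
step 5: dist = v0:25,v1:26,v2:3,v3:0,v4:23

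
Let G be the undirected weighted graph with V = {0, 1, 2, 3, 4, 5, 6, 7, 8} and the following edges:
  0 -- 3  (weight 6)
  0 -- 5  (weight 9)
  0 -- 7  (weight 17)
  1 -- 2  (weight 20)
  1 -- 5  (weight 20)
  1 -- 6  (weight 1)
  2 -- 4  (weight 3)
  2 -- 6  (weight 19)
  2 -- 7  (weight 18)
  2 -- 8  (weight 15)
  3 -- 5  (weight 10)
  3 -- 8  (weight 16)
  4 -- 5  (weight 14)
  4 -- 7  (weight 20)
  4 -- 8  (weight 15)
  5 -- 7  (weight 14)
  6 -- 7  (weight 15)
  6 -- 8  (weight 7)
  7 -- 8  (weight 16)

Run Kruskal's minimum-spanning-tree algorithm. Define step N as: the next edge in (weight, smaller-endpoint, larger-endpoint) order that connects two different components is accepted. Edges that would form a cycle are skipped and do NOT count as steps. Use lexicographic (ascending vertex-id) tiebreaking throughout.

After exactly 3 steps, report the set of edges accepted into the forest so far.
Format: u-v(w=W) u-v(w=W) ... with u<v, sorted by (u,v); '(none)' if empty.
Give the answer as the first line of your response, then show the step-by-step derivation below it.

0-3(w=6) 1-6(w=1) 2-4(w=3)

step 1: add edge 1-6 (w=1); MST = {1-6(w=1)}
step 2: add edge 2-4 (w=3); MST = {1-6(w=1) 2-4(w=3)}
step 3: add edge 0-3 (w=6); MST = {0-3(w=6) 1-6(w=1) 2-4(w=3)}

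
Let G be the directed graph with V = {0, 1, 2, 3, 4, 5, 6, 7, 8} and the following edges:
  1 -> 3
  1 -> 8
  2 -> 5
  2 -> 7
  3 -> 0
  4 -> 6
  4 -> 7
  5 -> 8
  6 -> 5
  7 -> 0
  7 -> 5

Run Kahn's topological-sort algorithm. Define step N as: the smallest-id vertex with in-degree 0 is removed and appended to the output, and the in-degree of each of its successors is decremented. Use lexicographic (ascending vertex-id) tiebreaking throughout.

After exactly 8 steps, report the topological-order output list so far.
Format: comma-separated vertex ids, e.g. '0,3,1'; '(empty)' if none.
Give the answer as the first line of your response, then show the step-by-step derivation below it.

1,2,3,4,6,7,0,5

step 1: output 1; order=[1]; indeg=(2,0,0,0,0,3,1,2,1)
step 2: output 2; order=[1,2]; indeg=(2,0,0,0,0,2,1,1,1)
step 3: output 3; order=[1,2,3]; indeg=(1,0,0,0,0,2,1,1,1)
step 4: output 4; order=[1,2,3,4]; indeg=(1,0,0,0,0,2,0,0,1)
step 5: output 6; order=[1,2,3,4,6]; indeg=(1,0,0,0,0,1,0,0,1)
step 6: output 7; order=[1,2,3,4,6,7]; indeg=(0,0,0,0,0,0,0,0,1)
step 7: output 0; order=[1,2,3,4,6,7,0]; indeg=(0,0,0,0,0,0,0,0,1)
step 8: output 5; order=[1,2,3,4,6,7,0,5]; indeg=(0,0,0,0,0,0,0,0,0)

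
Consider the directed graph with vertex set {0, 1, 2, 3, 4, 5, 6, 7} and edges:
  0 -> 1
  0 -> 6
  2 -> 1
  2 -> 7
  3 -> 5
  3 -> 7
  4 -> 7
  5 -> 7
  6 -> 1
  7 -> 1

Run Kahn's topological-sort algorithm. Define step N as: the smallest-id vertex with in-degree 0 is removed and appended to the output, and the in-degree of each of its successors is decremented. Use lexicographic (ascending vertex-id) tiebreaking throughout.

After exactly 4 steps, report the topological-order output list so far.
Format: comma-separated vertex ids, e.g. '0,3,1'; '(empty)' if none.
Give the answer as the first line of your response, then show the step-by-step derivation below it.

0,2,3,4

step 1: output 0; order=[0]; indeg=(0,3,0,0,0,1,0,4)
step 2: output 2; order=[0,2]; indeg=(0,2,0,0,0,1,0,3)
step 3: output 3; order=[0,2,3]; indeg=(0,2,0,0,0,0,0,2)
step 4: output 4; order=[0,2,3,4]; indeg=(0,2,0,0,0,0,0,1)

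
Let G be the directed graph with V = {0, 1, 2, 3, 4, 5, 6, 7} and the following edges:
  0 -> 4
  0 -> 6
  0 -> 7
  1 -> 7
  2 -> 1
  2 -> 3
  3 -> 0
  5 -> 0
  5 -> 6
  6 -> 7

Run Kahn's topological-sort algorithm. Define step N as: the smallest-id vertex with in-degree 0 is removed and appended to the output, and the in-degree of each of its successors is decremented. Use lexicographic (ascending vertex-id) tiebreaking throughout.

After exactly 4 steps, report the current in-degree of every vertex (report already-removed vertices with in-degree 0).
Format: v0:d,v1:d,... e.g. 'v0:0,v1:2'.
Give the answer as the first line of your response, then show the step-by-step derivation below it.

v0:0,v1:0,v2:0,v3:0,v4:1,v5:0,v6:1,v7:2

step 1: output 2; order=[2]; indeg=(2,0,0,0,1,0,2,3)
step 2: output 1; order=[2,1]; indeg=(2,0,0,0,1,0,2,2)
step 3: output 3; order=[2,1,3]; indeg=(1,0,0,0,1,0,2,2)
step 4: output 5; order=[2,1,3,5]; indeg=(0,0,0,0,1,0,1,2)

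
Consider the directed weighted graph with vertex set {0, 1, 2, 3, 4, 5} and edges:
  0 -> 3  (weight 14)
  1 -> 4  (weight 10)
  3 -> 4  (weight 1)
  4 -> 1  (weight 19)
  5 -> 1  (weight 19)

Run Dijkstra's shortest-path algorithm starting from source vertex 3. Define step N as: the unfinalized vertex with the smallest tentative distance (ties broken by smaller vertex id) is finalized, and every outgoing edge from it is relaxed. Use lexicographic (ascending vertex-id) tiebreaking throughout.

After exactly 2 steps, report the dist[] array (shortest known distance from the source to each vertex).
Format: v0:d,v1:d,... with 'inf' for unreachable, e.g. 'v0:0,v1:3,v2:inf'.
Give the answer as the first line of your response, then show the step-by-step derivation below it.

v0:inf,v1:20,v2:inf,v3:0,v4:1,v5:inf

step 1: dist = v0:inf,v1:inf,v2:inf,v3:0,v4:1,v5:inf
step 2: dist = v0:inf,v1:20,v2:inf,v3:0,v4:1,v5:inf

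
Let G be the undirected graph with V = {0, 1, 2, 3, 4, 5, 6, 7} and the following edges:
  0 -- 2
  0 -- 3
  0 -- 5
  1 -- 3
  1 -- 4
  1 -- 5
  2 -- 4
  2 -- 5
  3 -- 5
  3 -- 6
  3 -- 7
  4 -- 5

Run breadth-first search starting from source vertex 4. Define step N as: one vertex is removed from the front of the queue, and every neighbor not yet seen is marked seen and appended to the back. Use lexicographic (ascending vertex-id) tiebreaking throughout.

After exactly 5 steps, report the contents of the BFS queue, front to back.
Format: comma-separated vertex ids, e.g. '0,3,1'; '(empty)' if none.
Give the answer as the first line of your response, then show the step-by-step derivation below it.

0,6,7

step 1: dequeue 4; queue=[1,2,5]; order=4
step 2: dequeue 1; queue=[2,5,3]; order=4,1
step 3: dequeue 2; queue=[5,3,0]; order=4,1,2
step 4: dequeue 5; queue=[3,0]; order=4,1,2,5
step 5: dequeue 3; queue=[0,6,7]; order=4,1,2,5,3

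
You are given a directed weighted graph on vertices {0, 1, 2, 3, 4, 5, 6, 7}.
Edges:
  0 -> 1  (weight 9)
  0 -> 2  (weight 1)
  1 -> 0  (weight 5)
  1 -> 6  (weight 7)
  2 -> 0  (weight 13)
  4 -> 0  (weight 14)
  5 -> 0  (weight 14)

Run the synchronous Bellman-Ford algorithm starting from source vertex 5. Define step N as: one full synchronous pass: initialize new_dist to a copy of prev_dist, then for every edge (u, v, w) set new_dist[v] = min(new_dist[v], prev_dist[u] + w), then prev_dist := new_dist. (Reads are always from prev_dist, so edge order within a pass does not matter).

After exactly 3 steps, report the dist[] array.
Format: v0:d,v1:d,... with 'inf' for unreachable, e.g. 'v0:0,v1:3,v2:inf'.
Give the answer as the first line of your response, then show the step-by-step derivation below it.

v0:14,v1:23,v2:15,v3:inf,v4:inf,v5:0,v6:30,v7:inf

step 1: dist = v0:14,v1:inf,v2:inf,v3:inf,v4:inf,v5:0,v6:inf,v7:inf
step 2: dist = v0:14,v1:23,v2:15,v3:inf,v4:inf,v5:0,v6:inf,v7:inf
step 3: dist = v0:14,v1:23,v2:15,v3:inf,v4:inf,v5:0,v6:30,v7:inf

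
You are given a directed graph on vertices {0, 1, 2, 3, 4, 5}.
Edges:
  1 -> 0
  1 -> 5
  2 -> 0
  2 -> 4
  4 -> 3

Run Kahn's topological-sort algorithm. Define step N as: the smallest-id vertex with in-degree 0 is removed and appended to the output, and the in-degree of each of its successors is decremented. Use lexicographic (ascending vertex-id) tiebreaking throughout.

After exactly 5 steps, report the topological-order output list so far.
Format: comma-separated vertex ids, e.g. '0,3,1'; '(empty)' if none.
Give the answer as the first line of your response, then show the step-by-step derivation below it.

1,2,0,4,3

step 1: output 1; order=[1]; indeg=(1,0,0,1,1,0)
step 2: output 2; order=[1,2]; indeg=(0,0,0,1,0,0)
step 3: output 0; order=[1,2,0]; indeg=(0,0,0,1,0,0)
step 4: output 4; order=[1,2,0,4]; indeg=(0,0,0,0,0,0)
step 5: output 3; order=[1,2,0,4,3]; indeg=(0,0,0,0,0,0)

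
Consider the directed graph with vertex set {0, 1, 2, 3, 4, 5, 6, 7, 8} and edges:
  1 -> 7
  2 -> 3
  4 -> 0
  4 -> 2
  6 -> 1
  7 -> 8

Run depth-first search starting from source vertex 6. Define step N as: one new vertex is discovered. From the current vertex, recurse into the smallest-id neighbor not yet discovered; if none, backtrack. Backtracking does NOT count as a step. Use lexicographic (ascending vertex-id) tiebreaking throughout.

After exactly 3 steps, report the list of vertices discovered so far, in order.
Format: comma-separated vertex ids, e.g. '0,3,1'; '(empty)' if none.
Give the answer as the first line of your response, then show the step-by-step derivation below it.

6,1,7

step 1: discover 6; path=6; order=6
step 2: discover 1; path=6>1; order=6,1
step 3: discover 7; path=6>1>7; order=6,1,7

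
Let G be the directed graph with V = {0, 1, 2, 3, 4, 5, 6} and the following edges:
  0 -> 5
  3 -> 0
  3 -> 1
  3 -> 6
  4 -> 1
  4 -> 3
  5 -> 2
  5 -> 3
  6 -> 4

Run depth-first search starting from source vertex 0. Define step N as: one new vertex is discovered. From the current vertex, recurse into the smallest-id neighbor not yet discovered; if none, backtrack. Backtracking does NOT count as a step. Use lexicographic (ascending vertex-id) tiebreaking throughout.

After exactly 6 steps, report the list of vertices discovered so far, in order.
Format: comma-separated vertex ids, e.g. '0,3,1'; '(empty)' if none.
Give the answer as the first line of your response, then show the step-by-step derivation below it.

0,5,2,3,1,6

step 1: discover 0; path=0; order=0
step 2: discover 5; path=0>5; order=0,5
step 3: discover 2; path=0>5>2; order=0,5,2
step 4: discover 3; path=0>5>3; order=0,5,2,3
step 5: discover 1; path=0>5>3>1; order=0,5,2,3,1
step 6: discover 6; path=0>5>3>6; order=0,5,2,3,1,6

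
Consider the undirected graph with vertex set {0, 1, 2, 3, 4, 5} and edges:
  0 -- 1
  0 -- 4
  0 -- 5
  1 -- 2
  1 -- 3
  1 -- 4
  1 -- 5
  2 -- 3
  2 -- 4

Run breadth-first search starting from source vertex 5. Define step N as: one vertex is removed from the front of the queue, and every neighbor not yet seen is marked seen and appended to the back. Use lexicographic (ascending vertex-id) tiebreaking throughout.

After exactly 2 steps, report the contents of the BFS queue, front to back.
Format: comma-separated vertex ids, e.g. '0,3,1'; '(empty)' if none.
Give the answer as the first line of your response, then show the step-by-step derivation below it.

1,4

step 1: dequeue 5; queue=[0,1]; order=5
step 2: dequeue 0; queue=[1,4]; order=5,0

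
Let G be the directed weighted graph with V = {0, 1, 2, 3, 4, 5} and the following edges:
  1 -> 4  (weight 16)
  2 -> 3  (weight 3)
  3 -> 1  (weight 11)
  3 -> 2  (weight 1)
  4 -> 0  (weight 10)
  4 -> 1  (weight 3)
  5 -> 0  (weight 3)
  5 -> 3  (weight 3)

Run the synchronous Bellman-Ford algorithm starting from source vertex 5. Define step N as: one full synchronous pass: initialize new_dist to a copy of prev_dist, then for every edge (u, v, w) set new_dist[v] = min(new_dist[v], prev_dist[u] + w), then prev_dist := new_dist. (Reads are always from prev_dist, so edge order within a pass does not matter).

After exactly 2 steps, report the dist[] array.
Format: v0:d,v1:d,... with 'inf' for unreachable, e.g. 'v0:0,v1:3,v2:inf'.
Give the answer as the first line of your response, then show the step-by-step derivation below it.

v0:3,v1:14,v2:4,v3:3,v4:inf,v5:0

step 1: dist = v0:3,v1:inf,v2:inf,v3:3,v4:inf,v5:0
step 2: dist = v0:3,v1:14,v2:4,v3:3,v4:inf,v5:0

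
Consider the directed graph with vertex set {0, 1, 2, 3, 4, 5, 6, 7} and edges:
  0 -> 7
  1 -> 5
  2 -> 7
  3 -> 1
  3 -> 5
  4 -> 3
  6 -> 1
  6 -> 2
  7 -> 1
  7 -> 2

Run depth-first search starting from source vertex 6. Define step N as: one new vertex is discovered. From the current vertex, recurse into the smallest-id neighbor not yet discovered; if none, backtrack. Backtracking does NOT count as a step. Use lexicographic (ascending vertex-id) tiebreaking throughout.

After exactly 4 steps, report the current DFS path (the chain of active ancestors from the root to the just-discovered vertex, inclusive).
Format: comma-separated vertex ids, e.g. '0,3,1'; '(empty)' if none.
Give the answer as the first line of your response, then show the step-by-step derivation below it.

6,2

step 1: discover 6; path=6; order=6
step 2: discover 1; path=6>1; order=6,1
step 3: discover 5; path=6>1>5; order=6,1,5
step 4: discover 2; path=6>2; order=6,1,5,2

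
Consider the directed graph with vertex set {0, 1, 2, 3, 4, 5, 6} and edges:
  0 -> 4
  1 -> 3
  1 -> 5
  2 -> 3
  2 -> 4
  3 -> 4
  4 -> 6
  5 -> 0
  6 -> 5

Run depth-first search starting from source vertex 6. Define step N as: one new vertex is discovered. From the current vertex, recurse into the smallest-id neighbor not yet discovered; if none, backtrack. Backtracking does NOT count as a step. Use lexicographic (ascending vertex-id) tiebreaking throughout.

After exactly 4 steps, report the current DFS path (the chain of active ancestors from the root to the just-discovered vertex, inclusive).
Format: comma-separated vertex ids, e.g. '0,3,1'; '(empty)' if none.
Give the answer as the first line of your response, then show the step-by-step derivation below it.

6,5,0,4

step 1: discover 6; path=6; order=6
step 2: discover 5; path=6>5; order=6,5
step 3: discover 0; path=6>5>0; order=6,5,0
step 4: discover 4; path=6>5>0>4; order=6,5,0,4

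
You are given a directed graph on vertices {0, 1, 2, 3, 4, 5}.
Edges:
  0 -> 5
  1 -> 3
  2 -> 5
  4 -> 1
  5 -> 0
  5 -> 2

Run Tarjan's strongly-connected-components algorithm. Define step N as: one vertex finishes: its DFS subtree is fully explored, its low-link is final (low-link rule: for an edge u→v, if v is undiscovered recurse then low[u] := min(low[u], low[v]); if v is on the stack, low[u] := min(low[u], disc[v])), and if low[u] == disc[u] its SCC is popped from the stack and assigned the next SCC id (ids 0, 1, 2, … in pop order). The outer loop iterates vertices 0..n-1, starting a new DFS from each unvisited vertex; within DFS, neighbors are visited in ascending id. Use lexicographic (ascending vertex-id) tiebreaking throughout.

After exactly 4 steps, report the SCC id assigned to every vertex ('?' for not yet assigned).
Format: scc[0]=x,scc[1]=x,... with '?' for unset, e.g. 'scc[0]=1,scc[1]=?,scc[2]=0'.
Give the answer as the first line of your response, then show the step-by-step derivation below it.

scc[0]=0,scc[1]=?,scc[2]=0,scc[3]=1,scc[4]=?,scc[5]=0

step 1: low=(low[0]=0,low[1]=?,low[2]=1,low[3]=?,low[4]=?,low[5]=0); scc=(scc[0]=?,scc[1]=?,scc[2]=?,scc[3]=?,scc[4]=?,scc[5]=?)
step 2: low=(low[0]=0,low[1]=?,low[2]=1,low[3]=?,low[4]=?,low[5]=0); scc=(scc[0]=?,scc[1]=?,scc[2]=?,scc[3]=?,scc[4]=?,scc[5]=?)
step 3: low=(low[0]=0,low[1]=?,low[2]=1,low[3]=?,low[4]=?,low[5]=0); scc=(scc[0]=0,scc[1]=?,scc[2]=0,scc[3]=?,scc[4]=?,scc[5]=0)
step 4: low=(low[0]=0,low[1]=3,low[2]=1,low[3]=4,low[4]=?,low[5]=0); scc=(scc[0]=0,scc[1]=?,scc[2]=0,scc[3]=1,scc[4]=?,scc[5]=0)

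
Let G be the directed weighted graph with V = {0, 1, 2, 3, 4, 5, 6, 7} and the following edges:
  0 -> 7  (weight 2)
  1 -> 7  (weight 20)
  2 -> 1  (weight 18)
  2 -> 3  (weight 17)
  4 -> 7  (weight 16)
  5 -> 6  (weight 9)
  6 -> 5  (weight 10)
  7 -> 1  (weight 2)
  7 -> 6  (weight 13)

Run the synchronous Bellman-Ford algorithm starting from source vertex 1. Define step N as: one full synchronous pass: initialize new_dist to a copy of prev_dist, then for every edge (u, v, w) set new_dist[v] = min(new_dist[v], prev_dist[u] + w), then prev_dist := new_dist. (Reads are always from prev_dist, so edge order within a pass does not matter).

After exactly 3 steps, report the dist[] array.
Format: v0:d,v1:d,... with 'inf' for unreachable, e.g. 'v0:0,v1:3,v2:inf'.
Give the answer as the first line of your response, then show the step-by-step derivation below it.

v0:inf,v1:0,v2:inf,v3:inf,v4:inf,v5:43,v6:33,v7:20

step 1: dist = v0:inf,v1:0,v2:inf,v3:inf,v4:inf,v5:inf,v6:inf,v7:20
step 2: dist = v0:inf,v1:0,v2:inf,v3:inf,v4:inf,v5:inf,v6:33,v7:20
step 3: dist = v0:inf,v1:0,v2:inf,v3:inf,v4:inf,v5:43,v6:33,v7:20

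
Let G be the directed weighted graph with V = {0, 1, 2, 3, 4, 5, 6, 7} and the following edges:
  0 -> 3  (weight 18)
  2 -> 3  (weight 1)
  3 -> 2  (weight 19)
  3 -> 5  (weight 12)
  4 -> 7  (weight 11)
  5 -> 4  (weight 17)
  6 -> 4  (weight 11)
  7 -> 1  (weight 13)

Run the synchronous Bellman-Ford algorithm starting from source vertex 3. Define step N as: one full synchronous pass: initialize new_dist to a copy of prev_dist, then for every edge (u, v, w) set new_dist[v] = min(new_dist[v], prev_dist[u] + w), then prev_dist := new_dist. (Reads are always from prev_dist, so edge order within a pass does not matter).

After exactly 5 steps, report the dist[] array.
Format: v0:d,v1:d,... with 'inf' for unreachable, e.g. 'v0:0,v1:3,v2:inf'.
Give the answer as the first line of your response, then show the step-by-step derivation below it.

v0:inf,v1:53,v2:19,v3:0,v4:29,v5:12,v6:inf,v7:40

step 1: dist = v0:inf,v1:inf,v2:19,v3:0,v4:inf,v5:12,v6:inf,v7:inf
step 2: dist = v0:inf,v1:inf,v2:19,v3:0,v4:29,v5:12,v6:inf,v7:inf
step 3: dist = v0:inf,v1:inf,v2:19,v3:0,v4:29,v5:12,v6:inf,v7:40
step 4: dist = v0:inf,v1:53,v2:19,v3:0,v4:29,v5:12,v6:inf,v7:40
step 5: dist = v0:inf,v1:53,v2:19,v3:0,v4:29,v5:12,v6:inf,v7:40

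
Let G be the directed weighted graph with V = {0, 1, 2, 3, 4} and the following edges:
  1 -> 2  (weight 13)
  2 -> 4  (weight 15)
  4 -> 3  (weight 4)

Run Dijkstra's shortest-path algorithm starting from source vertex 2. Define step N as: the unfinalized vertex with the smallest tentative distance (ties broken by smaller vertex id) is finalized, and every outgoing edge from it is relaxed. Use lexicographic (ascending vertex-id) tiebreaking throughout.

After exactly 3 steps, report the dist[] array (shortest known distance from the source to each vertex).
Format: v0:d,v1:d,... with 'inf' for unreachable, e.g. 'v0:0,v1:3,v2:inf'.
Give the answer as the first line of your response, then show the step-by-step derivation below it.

v0:inf,v1:inf,v2:0,v3:19,v4:15

step 1: dist = v0:inf,v1:inf,v2:0,v3:inf,v4:15
step 2: dist = v0:inf,v1:inf,v2:0,v3:19,v4:15
step 3: dist = v0:inf,v1:inf,v2:0,v3:19,v4:15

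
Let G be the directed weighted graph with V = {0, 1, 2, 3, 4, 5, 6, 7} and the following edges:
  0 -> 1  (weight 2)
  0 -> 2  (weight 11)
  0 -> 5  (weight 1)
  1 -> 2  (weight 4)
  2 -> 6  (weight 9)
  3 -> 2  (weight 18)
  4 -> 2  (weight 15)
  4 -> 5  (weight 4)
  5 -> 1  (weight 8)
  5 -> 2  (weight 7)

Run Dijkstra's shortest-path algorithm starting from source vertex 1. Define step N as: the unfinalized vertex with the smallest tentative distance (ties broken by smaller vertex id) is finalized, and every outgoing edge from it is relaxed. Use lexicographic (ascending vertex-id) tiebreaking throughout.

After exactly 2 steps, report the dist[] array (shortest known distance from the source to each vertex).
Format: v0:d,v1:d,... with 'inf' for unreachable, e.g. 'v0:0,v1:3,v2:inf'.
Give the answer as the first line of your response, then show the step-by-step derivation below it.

v0:inf,v1:0,v2:4,v3:inf,v4:inf,v5:inf,v6:13,v7:inf

step 1: dist = v0:inf,v1:0,v2:4,v3:inf,v4:inf,v5:inf,v6:inf,v7:inf
step 2: dist = v0:inf,v1:0,v2:4,v3:inf,v4:inf,v5:inf,v6:13,v7:inf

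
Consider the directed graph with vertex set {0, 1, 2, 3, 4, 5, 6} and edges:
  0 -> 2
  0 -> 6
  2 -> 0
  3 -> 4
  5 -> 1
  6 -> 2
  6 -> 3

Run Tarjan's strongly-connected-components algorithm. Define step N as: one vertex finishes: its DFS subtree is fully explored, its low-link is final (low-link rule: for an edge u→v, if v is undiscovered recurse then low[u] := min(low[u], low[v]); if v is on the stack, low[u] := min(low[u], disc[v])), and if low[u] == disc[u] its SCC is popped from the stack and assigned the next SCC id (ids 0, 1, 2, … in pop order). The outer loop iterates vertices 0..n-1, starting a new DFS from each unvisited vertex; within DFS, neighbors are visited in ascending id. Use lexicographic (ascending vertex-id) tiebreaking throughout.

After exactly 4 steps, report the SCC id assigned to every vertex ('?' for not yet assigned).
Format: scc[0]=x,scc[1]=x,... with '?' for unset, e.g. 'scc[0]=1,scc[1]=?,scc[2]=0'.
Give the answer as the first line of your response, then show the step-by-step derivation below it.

scc[0]=?,scc[1]=?,scc[2]=?,scc[3]=1,scc[4]=0,scc[5]=?,scc[6]=?

step 1: low=(low[0]=0,low[1]=?,low[2]=0,low[3]=?,low[4]=?,low[5]=?,low[6]=?); scc=(scc[0]=?,scc[1]=?,scc[2]=?,scc[3]=?,scc[4]=?,scc[5]=?,scc[6]=?)
step 2: low=(low[0]=0,low[1]=?,low[2]=0,low[3]=3,low[4]=4,low[5]=?,low[6]=1); scc=(scc[0]=?,scc[1]=?,scc[2]=?,scc[3]=?,scc[4]=0,scc[5]=?,scc[6]=?)
step 3: low=(low[0]=0,low[1]=?,low[2]=0,low[3]=3,low[4]=4,low[5]=?,low[6]=1); scc=(scc[0]=?,scc[1]=?,scc[2]=?,scc[3]=1,scc[4]=0,scc[5]=?,scc[6]=?)
step 4: low=(low[0]=0,low[1]=?,low[2]=0,low[3]=3,low[4]=4,low[5]=?,low[6]=1); scc=(scc[0]=?,scc[1]=?,scc[2]=?,scc[3]=1,scc[4]=0,scc[5]=?,scc[6]=?)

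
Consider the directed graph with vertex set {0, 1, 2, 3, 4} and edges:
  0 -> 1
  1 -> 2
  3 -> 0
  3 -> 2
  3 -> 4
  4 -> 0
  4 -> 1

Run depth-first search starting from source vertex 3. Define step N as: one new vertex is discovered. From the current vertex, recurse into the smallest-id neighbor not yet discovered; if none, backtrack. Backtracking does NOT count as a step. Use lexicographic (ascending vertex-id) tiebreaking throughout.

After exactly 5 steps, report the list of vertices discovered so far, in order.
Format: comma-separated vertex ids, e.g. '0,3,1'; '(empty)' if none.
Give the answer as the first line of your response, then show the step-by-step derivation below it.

3,0,1,2,4

step 1: discover 3; path=3; order=3
step 2: discover 0; path=3>0; order=3,0
step 3: discover 1; path=3>0>1; order=3,0,1
step 4: discover 2; path=3>0>1>2; order=3,0,1,2
step 5: discover 4; path=3>4; order=3,0,1,2,4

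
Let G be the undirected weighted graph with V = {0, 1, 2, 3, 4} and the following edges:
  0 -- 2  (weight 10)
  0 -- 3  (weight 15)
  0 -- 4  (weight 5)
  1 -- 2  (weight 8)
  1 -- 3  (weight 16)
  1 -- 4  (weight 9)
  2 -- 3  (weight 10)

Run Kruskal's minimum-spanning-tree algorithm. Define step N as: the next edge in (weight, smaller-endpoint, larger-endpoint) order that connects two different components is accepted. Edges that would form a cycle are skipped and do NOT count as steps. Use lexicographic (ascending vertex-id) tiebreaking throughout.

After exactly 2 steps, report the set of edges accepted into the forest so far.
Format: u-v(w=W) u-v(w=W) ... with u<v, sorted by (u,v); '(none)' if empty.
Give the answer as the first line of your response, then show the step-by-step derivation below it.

0-4(w=5) 1-2(w=8)

step 1: add edge 0-4 (w=5); MST = {0-4(w=5)}
step 2: add edge 1-2 (w=8); MST = {0-4(w=5) 1-2(w=8)}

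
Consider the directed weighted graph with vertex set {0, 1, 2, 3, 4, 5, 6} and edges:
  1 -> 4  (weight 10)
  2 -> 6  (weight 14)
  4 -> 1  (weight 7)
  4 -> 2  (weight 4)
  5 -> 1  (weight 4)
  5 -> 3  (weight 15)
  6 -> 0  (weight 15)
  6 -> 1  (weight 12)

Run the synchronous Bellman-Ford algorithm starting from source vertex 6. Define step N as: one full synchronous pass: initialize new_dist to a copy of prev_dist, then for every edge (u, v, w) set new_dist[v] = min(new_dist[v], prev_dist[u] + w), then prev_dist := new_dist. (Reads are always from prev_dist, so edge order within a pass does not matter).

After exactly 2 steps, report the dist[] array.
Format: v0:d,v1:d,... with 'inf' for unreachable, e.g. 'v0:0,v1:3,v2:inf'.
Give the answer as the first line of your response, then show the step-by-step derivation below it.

v0:15,v1:12,v2:inf,v3:inf,v4:22,v5:inf,v6:0

step 1: dist = v0:15,v1:12,v2:inf,v3:inf,v4:inf,v5:inf,v6:0
step 2: dist = v0:15,v1:12,v2:inf,v3:inf,v4:22,v5:inf,v6:0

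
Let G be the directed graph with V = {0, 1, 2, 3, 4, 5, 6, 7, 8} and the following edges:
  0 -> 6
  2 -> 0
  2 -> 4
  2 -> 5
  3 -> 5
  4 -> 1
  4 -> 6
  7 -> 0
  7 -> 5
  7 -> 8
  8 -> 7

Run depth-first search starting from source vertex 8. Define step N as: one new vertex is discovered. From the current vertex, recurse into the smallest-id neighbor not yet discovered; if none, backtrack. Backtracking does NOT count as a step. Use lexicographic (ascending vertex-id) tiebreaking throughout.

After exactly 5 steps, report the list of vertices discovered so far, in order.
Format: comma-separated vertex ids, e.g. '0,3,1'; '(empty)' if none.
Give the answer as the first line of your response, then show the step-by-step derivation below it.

8,7,0,6,5

step 1: discover 8; path=8; order=8
step 2: discover 7; path=8>7; order=8,7
step 3: discover 0; path=8>7>0; order=8,7,0
step 4: discover 6; path=8>7>0>6; order=8,7,0,6
step 5: discover 5; path=8>7>5; order=8,7,0,6,5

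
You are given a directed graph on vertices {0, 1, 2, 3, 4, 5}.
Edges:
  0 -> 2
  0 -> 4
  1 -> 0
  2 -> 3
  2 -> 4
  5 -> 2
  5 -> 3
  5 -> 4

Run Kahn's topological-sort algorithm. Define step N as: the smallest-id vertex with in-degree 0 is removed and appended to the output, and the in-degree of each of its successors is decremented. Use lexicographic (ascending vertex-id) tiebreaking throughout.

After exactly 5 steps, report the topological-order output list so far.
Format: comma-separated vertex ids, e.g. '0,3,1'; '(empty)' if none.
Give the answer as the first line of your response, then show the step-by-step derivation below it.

1,0,5,2,3

step 1: output 1; order=[1]; indeg=(0,0,2,2,3,0)
step 2: output 0; order=[1,0]; indeg=(0,0,1,2,2,0)
step 3: output 5; order=[1,0,5]; indeg=(0,0,0,1,1,0)
step 4: output 2; order=[1,0,5,2]; indeg=(0,0,0,0,0,0)
step 5: output 3; order=[1,0,5,2,3]; indeg=(0,0,0,0,0,0)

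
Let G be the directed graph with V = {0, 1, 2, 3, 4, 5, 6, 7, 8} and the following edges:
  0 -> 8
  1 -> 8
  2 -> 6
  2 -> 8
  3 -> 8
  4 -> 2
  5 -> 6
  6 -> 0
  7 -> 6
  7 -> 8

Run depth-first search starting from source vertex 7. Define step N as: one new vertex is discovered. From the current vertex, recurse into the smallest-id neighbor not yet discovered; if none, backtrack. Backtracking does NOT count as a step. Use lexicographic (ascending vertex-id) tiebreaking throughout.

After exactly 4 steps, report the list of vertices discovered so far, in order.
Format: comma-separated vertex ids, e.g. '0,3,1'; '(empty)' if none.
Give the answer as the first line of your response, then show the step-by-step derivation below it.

7,6,0,8

step 1: discover 7; path=7; order=7
step 2: discover 6; path=7>6; order=7,6
step 3: discover 0; path=7>6>0; order=7,6,0
step 4: discover 8; path=7>6>0>8; order=7,6,0,8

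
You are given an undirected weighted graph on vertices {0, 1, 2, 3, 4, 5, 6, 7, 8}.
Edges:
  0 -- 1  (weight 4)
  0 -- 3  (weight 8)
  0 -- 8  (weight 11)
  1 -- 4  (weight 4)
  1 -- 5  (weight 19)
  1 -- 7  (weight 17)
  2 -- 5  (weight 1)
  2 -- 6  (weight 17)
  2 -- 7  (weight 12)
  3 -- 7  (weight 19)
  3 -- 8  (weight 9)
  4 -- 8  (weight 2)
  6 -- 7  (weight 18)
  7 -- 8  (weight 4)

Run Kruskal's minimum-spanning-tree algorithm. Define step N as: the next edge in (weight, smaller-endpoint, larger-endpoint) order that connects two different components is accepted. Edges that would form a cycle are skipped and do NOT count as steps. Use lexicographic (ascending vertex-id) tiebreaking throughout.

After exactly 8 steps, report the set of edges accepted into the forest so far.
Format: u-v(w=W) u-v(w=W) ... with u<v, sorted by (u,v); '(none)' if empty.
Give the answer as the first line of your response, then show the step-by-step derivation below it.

0-1(w=4) 0-3(w=8) 1-4(w=4) 2-5(w=1) 2-6(w=17) 2-7(w=12) 4-8(w=2) 7-8(w=4)

step 1: add edge 2-5 (w=1); MST = {2-5(w=1)}
step 2: add edge 4-8 (w=2); MST = {2-5(w=1) 4-8(w=2)}
step 3: add edge 0-1 (w=4); MST = {0-1(w=4) 2-5(w=1) 4-8(w=2)}
step 4: add edge 1-4 (w=4); MST = {0-1(w=4) 1-4(w=4) 2-5(w=1) 4-8(w=2)}
step 5: add edge 7-8 (w=4); MST = {0-1(w=4) 1-4(w=4) 2-5(w=1) 4-8(w=2) 7-8(w=4)}
step 6: add edge 0-3 (w=8); MST = {0-1(w=4) 0-3(w=8) 1-4(w=4) 2-5(w=1) 4-8(w=2) 7-8(w=4)}
step 7: add edge 2-7 (w=12); MST = {0-1(w=4) 0-3(w=8) 1-4(w=4) 2-5(w=1) 2-7(w=12) 4-8(w=2) 7-8(w=4)}
step 8: add edge 2-6 (w=17); MST = {0-1(w=4) 0-3(w=8) 1-4(w=4) 2-5(w=1) 2-6(w=17) 2-7(w=12) 4-8(w=2) 7-8(w=4)}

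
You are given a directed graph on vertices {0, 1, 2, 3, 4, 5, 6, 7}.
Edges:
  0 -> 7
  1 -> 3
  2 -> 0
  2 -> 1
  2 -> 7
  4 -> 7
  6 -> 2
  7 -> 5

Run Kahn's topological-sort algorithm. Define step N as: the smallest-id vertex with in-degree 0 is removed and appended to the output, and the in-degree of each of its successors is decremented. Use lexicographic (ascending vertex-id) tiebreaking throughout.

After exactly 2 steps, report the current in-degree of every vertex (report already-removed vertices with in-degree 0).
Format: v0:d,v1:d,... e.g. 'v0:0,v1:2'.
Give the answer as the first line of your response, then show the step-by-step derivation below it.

v0:1,v1:1,v2:0,v3:1,v4:0,v5:1,v6:0,v7:2

step 1: output 4; order=[4]; indeg=(1,1,1,1,0,1,0,2)
step 2: output 6; order=[4,6]; indeg=(1,1,0,1,0,1,0,2)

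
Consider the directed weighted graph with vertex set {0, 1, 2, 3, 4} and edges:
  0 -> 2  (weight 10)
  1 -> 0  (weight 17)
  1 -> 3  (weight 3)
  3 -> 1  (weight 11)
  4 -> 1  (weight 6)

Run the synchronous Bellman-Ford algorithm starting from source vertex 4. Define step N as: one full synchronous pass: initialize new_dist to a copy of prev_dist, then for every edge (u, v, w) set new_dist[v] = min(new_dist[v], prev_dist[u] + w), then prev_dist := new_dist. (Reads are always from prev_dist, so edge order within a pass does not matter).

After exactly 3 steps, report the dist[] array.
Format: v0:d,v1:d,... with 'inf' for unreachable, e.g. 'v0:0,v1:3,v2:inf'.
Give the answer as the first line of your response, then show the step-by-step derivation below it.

v0:23,v1:6,v2:33,v3:9,v4:0

step 1: dist = v0:inf,v1:6,v2:inf,v3:inf,v4:0
step 2: dist = v0:23,v1:6,v2:inf,v3:9,v4:0
step 3: dist = v0:23,v1:6,v2:33,v3:9,v4:0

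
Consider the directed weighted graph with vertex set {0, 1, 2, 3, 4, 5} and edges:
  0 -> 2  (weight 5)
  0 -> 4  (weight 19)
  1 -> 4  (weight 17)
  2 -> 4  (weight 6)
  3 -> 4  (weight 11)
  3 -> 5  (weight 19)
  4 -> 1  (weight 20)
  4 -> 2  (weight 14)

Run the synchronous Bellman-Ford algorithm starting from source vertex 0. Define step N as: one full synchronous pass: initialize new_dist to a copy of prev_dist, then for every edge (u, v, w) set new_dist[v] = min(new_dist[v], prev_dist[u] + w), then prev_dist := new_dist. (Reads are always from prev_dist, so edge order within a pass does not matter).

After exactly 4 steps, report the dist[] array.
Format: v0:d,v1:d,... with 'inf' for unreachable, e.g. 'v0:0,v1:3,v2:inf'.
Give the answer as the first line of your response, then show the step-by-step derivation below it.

v0:0,v1:31,v2:5,v3:inf,v4:11,v5:inf

step 1: dist = v0:0,v1:inf,v2:5,v3:inf,v4:19,v5:inf
step 2: dist = v0:0,v1:39,v2:5,v3:inf,v4:11,v5:inf
step 3: dist = v0:0,v1:31,v2:5,v3:inf,v4:11,v5:inf
step 4: dist = v0:0,v1:31,v2:5,v3:inf,v4:11,v5:inf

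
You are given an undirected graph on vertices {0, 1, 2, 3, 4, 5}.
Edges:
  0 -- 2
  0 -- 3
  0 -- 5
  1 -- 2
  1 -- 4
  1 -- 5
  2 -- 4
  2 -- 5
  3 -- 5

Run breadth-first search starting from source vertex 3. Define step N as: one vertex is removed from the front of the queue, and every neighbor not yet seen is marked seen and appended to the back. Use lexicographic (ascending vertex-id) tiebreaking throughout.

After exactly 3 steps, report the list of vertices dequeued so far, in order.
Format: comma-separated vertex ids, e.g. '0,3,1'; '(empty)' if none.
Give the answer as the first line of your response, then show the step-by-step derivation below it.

3,0,5

step 1: dequeue 3; queue=[0,5]; order=3
step 2: dequeue 0; queue=[5,2]; order=3,0
step 3: dequeue 5; queue=[2,1]; order=3,0,5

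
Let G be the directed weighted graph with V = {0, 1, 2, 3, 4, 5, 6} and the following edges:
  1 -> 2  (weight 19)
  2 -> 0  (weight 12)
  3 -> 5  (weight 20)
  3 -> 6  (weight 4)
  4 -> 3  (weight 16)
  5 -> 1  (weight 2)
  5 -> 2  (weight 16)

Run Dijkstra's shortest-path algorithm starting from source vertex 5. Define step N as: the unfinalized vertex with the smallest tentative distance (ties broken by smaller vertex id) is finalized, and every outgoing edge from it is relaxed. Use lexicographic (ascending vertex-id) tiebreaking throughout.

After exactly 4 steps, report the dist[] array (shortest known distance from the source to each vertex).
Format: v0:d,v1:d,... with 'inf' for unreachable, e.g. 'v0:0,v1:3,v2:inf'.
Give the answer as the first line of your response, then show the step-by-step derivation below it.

v0:28,v1:2,v2:16,v3:inf,v4:inf,v5:0,v6:inf

step 1: dist = v0:inf,v1:2,v2:16,v3:inf,v4:inf,v5:0,v6:inf
step 2: dist = v0:inf,v1:2,v2:16,v3:inf,v4:inf,v5:0,v6:inf
step 3: dist = v0:28,v1:2,v2:16,v3:inf,v4:inf,v5:0,v6:inf
step 4: dist = v0:28,v1:2,v2:16,v3:inf,v4:inf,v5:0,v6:inf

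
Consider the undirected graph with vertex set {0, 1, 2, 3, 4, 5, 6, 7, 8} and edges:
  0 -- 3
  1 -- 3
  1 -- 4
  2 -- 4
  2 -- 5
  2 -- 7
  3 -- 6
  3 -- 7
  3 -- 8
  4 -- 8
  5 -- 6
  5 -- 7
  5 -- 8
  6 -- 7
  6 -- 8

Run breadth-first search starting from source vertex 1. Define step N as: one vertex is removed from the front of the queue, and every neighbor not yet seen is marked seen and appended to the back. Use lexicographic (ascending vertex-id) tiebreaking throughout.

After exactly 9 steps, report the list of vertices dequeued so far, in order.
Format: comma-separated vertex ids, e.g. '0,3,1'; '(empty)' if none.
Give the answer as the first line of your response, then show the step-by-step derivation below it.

1,3,4,0,6,7,8,2,5

step 1: dequeue 1; queue=[3,4]; order=1
step 2: dequeue 3; queue=[4,0,6,7,8]; order=1,3
step 3: dequeue 4; queue=[0,6,7,8,2]; order=1,3,4
step 4: dequeue 0; queue=[6,7,8,2]; order=1,3,4,0
step 5: dequeue 6; queue=[7,8,2,5]; order=1,3,4,0,6
step 6: dequeue 7; queue=[8,2,5]; order=1,3,4,0,6,7
step 7: dequeue 8; queue=[2,5]; order=1,3,4,0,6,7,8
step 8: dequeue 2; queue=[5]; order=1,3,4,0,6,7,8,2
step 9: dequeue 5; queue=[(empty)]; order=1,3,4,0,6,7,8,2,5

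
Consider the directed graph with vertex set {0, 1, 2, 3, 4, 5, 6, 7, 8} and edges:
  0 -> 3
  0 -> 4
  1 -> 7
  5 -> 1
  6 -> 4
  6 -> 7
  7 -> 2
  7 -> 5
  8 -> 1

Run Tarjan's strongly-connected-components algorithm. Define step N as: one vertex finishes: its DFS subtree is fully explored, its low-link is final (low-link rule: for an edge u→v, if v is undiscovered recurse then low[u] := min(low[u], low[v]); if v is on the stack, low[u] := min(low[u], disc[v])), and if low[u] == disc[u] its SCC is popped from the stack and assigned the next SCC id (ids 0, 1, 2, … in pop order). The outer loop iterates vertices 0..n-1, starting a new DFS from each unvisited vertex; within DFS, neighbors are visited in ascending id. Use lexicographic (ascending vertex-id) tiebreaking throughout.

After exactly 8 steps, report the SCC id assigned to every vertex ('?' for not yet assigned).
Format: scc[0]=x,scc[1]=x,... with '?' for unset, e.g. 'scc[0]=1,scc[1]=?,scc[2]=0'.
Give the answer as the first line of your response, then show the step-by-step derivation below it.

scc[0]=2,scc[1]=4,scc[2]=3,scc[3]=0,scc[4]=1,scc[5]=4,scc[6]=5,scc[7]=4,scc[8]=?

step 1: low=(low[0]=0,low[1]=?,low[2]=?,low[3]=1,low[4]=?,low[5]=?,low[6]=?,low[7]=?,low[8]=?); scc=(scc[0]=?,scc[1]=?,scc[2]=?,scc[3]=0,scc[4]=?,scc[5]=?,scc[6]=?,scc[7]=?,scc[8]=?)
step 2: low=(low[0]=0,low[1]=?,low[2]=?,low[3]=1,low[4]=2,low[5]=?,low[6]=?,low[7]=?,low[8]=?); scc=(scc[0]=?,scc[1]=?,scc[2]=?,scc[3]=0,scc[4]=1,scc[5]=?,scc[6]=?,scc[7]=?,scc[8]=?)
step 3: low=(low[0]=0,low[1]=?,low[2]=?,low[3]=1,low[4]=2,low[5]=?,low[6]=?,low[7]=?,low[8]=?); scc=(scc[0]=2,scc[1]=?,scc[2]=?,scc[3]=0,scc[4]=1,scc[5]=?,scc[6]=?,scc[7]=?,scc[8]=?)
step 4: low=(low[0]=0,low[1]=3,low[2]=5,low[3]=1,low[4]=2,low[5]=?,low[6]=?,low[7]=4,low[8]=?); scc=(scc[0]=2,scc[1]=?,scc[2]=3,scc[3]=0,scc[4]=1,scc[5]=?,scc[6]=?,scc[7]=?,scc[8]=?)
step 5: low=(low[0]=0,low[1]=3,low[2]=5,low[3]=1,low[4]=2,low[5]=3,low[6]=?,low[7]=4,low[8]=?); scc=(scc[0]=2,scc[1]=?,scc[2]=3,scc[3]=0,scc[4]=1,scc[5]=?,scc[6]=?,scc[7]=?,scc[8]=?)
step 6: low=(low[0]=0,low[1]=3,low[2]=5,low[3]=1,low[4]=2,low[5]=3,low[6]=?,low[7]=3,low[8]=?); scc=(scc[0]=2,scc[1]=?,scc[2]=3,scc[3]=0,scc[4]=1,scc[5]=?,scc[6]=?,scc[7]=?,scc[8]=?)
step 7: low=(low[0]=0,low[1]=3,low[2]=5,low[3]=1,low[4]=2,low[5]=3,low[6]=?,low[7]=3,low[8]=?); scc=(scc[0]=2,scc[1]=4,scc[2]=3,scc[3]=0,scc[4]=1,scc[5]=4,scc[6]=?,scc[7]=4,scc[8]=?)
step 8: low=(low[0]=0,low[1]=3,low[2]=5,low[3]=1,low[4]=2,low[5]=3,low[6]=7,low[7]=3,low[8]=?); scc=(scc[0]=2,scc[1]=4,scc[2]=3,scc[3]=0,scc[4]=1,scc[5]=4,scc[6]=5,scc[7]=4,scc[8]=?)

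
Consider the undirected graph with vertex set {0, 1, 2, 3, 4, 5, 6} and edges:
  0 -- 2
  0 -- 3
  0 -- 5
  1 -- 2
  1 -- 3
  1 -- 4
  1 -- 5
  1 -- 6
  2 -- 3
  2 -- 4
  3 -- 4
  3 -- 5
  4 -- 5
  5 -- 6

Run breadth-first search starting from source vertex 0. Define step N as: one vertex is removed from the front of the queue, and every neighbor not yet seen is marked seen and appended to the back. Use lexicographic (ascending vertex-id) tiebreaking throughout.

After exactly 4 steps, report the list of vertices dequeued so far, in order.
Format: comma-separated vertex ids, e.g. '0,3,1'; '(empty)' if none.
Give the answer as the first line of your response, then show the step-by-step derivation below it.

0,2,3,5

step 1: dequeue 0; queue=[2,3,5]; order=0
step 2: dequeue 2; queue=[3,5,1,4]; order=0,2
step 3: dequeue 3; queue=[5,1,4]; order=0,2,3
step 4: dequeue 5; queue=[1,4,6]; order=0,2,3,5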